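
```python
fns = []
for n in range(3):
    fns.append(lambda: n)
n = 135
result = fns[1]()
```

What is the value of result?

Step 1: Lambdas capture the variable n by reference, not by value.
Step 2: After the loop, n is reassigned to 135.
Step 3: fns[1]() looks up the current n = 135. result = 135

The answer is 135.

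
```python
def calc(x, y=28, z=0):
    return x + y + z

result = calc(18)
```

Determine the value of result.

Step 1: calc(18) uses defaults y = 28, z = 0.
Step 2: Returns 18 + 28 + 0 = 46.
Step 3: result = 46

The answer is 46.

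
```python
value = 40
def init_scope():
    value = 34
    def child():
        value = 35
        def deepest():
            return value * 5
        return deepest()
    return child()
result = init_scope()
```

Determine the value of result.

Step 1: deepest() looks up value through LEGB: not local, finds value = 35 in enclosing child().
Step 2: Returns 35 * 5 = 175.
Step 3: result = 175

The answer is 175.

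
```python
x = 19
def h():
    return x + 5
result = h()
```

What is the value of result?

Step 1: x = 19 is defined globally.
Step 2: h() looks up x from global scope = 19, then computes 19 + 5 = 24.
Step 3: result = 24

The answer is 24.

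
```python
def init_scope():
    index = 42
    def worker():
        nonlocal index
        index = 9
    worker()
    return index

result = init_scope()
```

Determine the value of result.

Step 1: init_scope() sets index = 42.
Step 2: worker() uses nonlocal to reassign index = 9.
Step 3: result = 9

The answer is 9.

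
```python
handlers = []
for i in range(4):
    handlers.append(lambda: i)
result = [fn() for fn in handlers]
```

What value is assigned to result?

Step 1: All 4 lambdas share the same variable i.
Step 2: After the loop, i = 3.
Step 3: Each call returns 3. result = [3, 3, 3, 3]

The answer is [3, 3, 3, 3].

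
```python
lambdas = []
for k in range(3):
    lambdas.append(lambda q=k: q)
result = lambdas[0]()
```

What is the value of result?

Step 1: Default argument q=k captures k's value at each iteration.
Step 2: lambdas[0] captured q = 0 when k was 0.
Step 3: result = 0

The answer is 0.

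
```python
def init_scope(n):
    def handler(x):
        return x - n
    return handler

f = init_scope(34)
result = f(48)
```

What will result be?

Step 1: init_scope(34) creates a closure capturing n = 34.
Step 2: f(48) computes 48 - 34 = 14.
Step 3: result = 14

The answer is 14.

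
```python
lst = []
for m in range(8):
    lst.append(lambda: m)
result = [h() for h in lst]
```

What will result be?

Step 1: All 8 lambdas share the same variable m.
Step 2: After the loop, m = 7.
Step 3: Each call returns 7. result = [7, 7, 7, 7, 7, 7, 7, 7]

The answer is [7, 7, 7, 7, 7, 7, 7, 7].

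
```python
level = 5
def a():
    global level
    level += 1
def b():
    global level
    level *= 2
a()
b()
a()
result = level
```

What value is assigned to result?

Step 1: level = 5.
Step 2: a(): level = 5 + 1 = 6.
Step 3: b(): level = 6 * 2 = 12.
Step 4: a(): level = 12 + 1 = 13

The answer is 13.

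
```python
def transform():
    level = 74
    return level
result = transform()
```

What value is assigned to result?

Step 1: transform() defines level = 74 in its local scope.
Step 2: return level finds the local variable level = 74.
Step 3: result = 74

The answer is 74.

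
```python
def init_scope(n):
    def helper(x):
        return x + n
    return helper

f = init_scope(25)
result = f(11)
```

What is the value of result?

Step 1: init_scope(25) creates a closure that captures n = 25.
Step 2: f(11) calls the closure with x = 11, returning 11 + 25 = 36.
Step 3: result = 36

The answer is 36.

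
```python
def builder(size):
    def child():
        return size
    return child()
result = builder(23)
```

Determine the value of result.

Step 1: builder(23) binds parameter size = 23.
Step 2: child() looks up size in enclosing scope and finds the parameter size = 23.
Step 3: result = 23

The answer is 23.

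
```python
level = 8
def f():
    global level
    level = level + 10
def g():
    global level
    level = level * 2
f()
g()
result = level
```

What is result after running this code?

Step 1: level = 8.
Step 2: f() adds 10: level = 8 + 10 = 18.
Step 3: g() doubles: level = 18 * 2 = 36.
Step 4: result = 36

The answer is 36.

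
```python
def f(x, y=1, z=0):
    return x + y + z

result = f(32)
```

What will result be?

Step 1: f(32) uses defaults y = 1, z = 0.
Step 2: Returns 32 + 1 + 0 = 33.
Step 3: result = 33

The answer is 33.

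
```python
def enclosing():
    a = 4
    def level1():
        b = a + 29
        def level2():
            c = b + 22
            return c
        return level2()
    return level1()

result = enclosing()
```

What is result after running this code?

Step 1: a = 4. b = a + 29 = 33.
Step 2: c = b + 22 = 33 + 22 = 55.
Step 3: result = 55

The answer is 55.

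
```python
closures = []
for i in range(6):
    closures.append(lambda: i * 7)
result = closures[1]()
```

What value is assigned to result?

Step 1: All lambdas reference the same variable i (late binding).
Step 2: After the loop, i = 5. Every lambda returns i * 7.
Step 3: closures[1]() = 5 * 7 = 35

The answer is 35.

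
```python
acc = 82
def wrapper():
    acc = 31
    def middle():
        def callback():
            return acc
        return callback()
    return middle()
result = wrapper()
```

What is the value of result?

Step 1: wrapper() defines acc = 31. middle() and callback() have no local acc.
Step 2: callback() checks local (none), enclosing middle() (none), enclosing wrapper() and finds acc = 31.
Step 3: result = 31

The answer is 31.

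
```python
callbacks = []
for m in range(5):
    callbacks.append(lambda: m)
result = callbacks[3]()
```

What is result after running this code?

Step 1: The loop creates 5 lambdas, all referencing the same variable m.
Step 2: After the loop, m = 4 (final value).
Step 3: callbacks[3]() looks up m at call time and finds 4. This is the late binding gotcha. result = 4

The answer is 4.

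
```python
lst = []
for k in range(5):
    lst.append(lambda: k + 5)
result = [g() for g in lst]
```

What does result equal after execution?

Step 1: All lambdas capture k by reference. After the loop, k = 4.
Step 2: Each call returns 4 + 5 = 9.
Step 3: result = [9, 9, 9, 9, 9]

The answer is [9, 9, 9, 9, 9].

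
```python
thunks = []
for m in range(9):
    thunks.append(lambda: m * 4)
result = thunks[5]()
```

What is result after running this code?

Step 1: All lambdas reference the same variable m (late binding).
Step 2: After the loop, m = 8. Every lambda returns m * 4.
Step 3: thunks[5]() = 8 * 4 = 32

The answer is 32.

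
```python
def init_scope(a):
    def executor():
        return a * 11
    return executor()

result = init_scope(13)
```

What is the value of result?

Step 1: init_scope(13) binds parameter a = 13.
Step 2: executor() accesses a = 13 from enclosing scope.
Step 3: result = 13 * 11 = 143

The answer is 143.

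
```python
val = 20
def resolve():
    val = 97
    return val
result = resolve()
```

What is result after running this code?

Step 1: Global val = 20.
Step 2: resolve() creates local val = 97, shadowing the global.
Step 3: Returns local val = 97. result = 97

The answer is 97.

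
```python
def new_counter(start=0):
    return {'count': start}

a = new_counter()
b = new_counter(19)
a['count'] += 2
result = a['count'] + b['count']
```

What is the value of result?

Step 1: new_counter() returns a new dict each call (immutable default 0).
Step 2: a = {'count': 0}, b = {'count': 19}.
Step 3: a['count'] += 2 = 2. result = 2 + 19 = 21

The answer is 21.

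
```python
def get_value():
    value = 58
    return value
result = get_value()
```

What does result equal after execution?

Step 1: get_value() defines value = 58 in its local scope.
Step 2: return value finds the local variable value = 58.
Step 3: result = 58

The answer is 58.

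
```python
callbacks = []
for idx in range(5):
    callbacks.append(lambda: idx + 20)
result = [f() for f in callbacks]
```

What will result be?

Step 1: All lambdas capture idx by reference. After the loop, idx = 4.
Step 2: Each call returns 4 + 20 = 24.
Step 3: result = [24, 24, 24, 24, 24]

The answer is [24, 24, 24, 24, 24].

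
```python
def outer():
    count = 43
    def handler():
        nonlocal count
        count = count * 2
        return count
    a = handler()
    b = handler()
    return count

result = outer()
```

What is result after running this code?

Step 1: count starts at 43.
Step 2: First handler(): count = 43 * 2 = 86.
Step 3: Second handler(): count = 86 * 2 = 172.
Step 4: result = 172

The answer is 172.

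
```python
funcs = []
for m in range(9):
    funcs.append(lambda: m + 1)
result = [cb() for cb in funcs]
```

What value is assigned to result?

Step 1: All lambdas capture m by reference. After the loop, m = 8.
Step 2: Each call returns 8 + 1 = 9.
Step 3: result = [9, 9, 9, 9, 9, 9, 9, 9, 9]

The answer is [9, 9, 9, 9, 9, 9, 9, 9, 9].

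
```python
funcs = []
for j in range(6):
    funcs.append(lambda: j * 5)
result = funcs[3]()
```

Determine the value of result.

Step 1: All lambdas reference the same variable j (late binding).
Step 2: After the loop, j = 5. Every lambda returns j * 5.
Step 3: funcs[3]() = 5 * 5 = 25

The answer is 25.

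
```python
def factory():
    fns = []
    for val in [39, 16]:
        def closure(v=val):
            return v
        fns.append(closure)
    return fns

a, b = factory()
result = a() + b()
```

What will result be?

Step 1: Default argument v=val captures val at each iteration.
Step 2: a() returns 39 (captured at first iteration), b() returns 16 (captured at second).
Step 3: result = 39 + 16 = 55

The answer is 55.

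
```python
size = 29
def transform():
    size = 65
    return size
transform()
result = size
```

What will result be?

Step 1: Global size = 29.
Step 2: transform() creates local size = 65 (shadow, not modification).
Step 3: After transform() returns, global size is unchanged. result = 29

The answer is 29.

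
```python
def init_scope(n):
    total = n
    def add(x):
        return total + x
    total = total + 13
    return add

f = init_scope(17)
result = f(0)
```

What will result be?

Step 1: init_scope(17) sets total = 17, then total = 17 + 13 = 30.
Step 2: Closures capture by reference, so add sees total = 30.
Step 3: f(0) returns 30 + 0 = 30

The answer is 30.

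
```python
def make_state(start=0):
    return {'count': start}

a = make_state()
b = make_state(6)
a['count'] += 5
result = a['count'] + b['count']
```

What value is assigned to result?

Step 1: make_state() returns a new dict each call (immutable default 0).
Step 2: a = {'count': 0}, b = {'count': 6}.
Step 3: a['count'] += 5 = 5. result = 5 + 6 = 11

The answer is 11.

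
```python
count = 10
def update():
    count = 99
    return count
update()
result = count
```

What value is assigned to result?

Step 1: count = 10 globally.
Step 2: update() creates a LOCAL count = 99 (no global keyword!).
Step 3: The global count is unchanged. result = 10

The answer is 10.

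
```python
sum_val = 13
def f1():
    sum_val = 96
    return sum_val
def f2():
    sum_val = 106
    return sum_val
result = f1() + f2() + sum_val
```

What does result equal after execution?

Step 1: Each function shadows global sum_val with its own local.
Step 2: f1() returns 96, f2() returns 106.
Step 3: Global sum_val = 13 is unchanged. result = 96 + 106 + 13 = 215

The answer is 215.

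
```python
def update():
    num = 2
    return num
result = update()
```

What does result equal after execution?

Step 1: update() defines num = 2 in its local scope.
Step 2: return num finds the local variable num = 2.
Step 3: result = 2

The answer is 2.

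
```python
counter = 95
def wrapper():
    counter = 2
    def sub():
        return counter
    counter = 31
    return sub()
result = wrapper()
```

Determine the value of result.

Step 1: wrapper() sets counter = 2, then later counter = 31.
Step 2: sub() is called after counter is reassigned to 31. Closures capture variables by reference, not by value.
Step 3: result = 31

The answer is 31.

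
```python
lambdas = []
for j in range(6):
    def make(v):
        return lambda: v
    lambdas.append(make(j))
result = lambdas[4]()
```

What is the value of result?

Step 1: make(j) creates a new scope capturing v = j at call time.
Step 2: lambdas[4] = make(4), so its lambda captures v = 4.
Step 3: result = 4 (closure factory fixes late binding)

The answer is 4.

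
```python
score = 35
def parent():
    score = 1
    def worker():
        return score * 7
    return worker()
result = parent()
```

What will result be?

Step 1: parent() shadows global score with score = 1.
Step 2: worker() finds score = 1 in enclosing scope, computes 1 * 7 = 7.
Step 3: result = 7

The answer is 7.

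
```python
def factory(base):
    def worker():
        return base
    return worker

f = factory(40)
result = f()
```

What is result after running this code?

Step 1: factory(40) creates closure capturing base = 40.
Step 2: f() returns the captured base = 40.
Step 3: result = 40

The answer is 40.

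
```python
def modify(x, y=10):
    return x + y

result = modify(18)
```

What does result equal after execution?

Step 1: modify(18) uses default y = 10.
Step 2: Returns 18 + 10 = 28.
Step 3: result = 28

The answer is 28.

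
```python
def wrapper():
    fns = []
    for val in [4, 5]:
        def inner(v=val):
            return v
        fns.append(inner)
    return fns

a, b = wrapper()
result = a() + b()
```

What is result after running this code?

Step 1: Default argument v=val captures val at each iteration.
Step 2: a() returns 4 (captured at first iteration), b() returns 5 (captured at second).
Step 3: result = 4 + 5 = 9

The answer is 9.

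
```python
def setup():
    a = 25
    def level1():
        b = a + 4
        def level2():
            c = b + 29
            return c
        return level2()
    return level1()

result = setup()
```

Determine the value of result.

Step 1: a = 25. b = a + 4 = 29.
Step 2: c = b + 29 = 29 + 29 = 58.
Step 3: result = 58

The answer is 58.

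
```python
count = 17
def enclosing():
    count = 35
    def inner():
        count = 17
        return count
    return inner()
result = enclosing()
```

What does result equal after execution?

Step 1: Three scopes define count: global (17), enclosing (35), inner (17).
Step 2: inner() has its own local count = 17, which shadows both enclosing and global.
Step 3: result = 17 (local wins in LEGB)

The answer is 17.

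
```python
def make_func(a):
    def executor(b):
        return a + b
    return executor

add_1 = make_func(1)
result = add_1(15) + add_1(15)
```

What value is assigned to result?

Step 1: add_1 captures a = 1.
Step 2: add_1(15) = 1 + 15 = 16, called twice.
Step 3: result = 16 + 16 = 32

The answer is 32.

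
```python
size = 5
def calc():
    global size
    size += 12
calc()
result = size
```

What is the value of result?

Step 1: size = 5 globally.
Step 2: calc() modifies global size: size += 12 = 17.
Step 3: result = 17

The answer is 17.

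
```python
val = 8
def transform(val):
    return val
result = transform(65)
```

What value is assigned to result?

Step 1: Global val = 8.
Step 2: transform(65) takes parameter val = 65, which shadows the global.
Step 3: result = 65

The answer is 65.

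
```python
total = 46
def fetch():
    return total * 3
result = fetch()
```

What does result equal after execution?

Step 1: total = 46 is defined globally.
Step 2: fetch() looks up total from global scope = 46, then computes 46 * 3 = 138.
Step 3: result = 138

The answer is 138.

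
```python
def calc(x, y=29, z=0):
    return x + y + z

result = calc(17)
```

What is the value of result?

Step 1: calc(17) uses defaults y = 29, z = 0.
Step 2: Returns 17 + 29 + 0 = 46.
Step 3: result = 46

The answer is 46.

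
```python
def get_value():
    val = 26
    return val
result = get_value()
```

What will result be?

Step 1: get_value() defines val = 26 in its local scope.
Step 2: return val finds the local variable val = 26.
Step 3: result = 26

The answer is 26.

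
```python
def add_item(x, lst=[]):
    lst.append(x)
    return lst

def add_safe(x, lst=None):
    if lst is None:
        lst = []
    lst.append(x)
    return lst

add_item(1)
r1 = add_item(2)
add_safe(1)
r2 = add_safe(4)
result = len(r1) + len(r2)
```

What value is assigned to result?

Step 1: add_item shares mutable default: after 2 calls, lst = [1, 2], len = 2.
Step 2: add_safe creates fresh list each time: r2 = [4], len = 1.
Step 3: result = 2 + 1 = 3

The answer is 3.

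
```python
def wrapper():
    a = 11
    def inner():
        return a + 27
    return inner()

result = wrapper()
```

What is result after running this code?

Step 1: wrapper() defines a = 11.
Step 2: inner() reads a = 11 from enclosing scope, returns 11 + 27 = 38.
Step 3: result = 38

The answer is 38.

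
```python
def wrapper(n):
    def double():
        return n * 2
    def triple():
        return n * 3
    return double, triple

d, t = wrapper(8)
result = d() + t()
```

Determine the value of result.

Step 1: Both closures capture the same n = 8.
Step 2: d() = 8 * 2 = 16, t() = 8 * 3 = 24.
Step 3: result = 16 + 24 = 40

The answer is 40.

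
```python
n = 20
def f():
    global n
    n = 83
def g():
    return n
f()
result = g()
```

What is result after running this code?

Step 1: n = 20.
Step 2: f() sets global n = 83.
Step 3: g() reads global n = 83. result = 83

The answer is 83.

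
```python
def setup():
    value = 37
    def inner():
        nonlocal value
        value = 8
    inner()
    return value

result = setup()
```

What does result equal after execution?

Step 1: setup() sets value = 37.
Step 2: inner() uses nonlocal to reassign value = 8.
Step 3: result = 8

The answer is 8.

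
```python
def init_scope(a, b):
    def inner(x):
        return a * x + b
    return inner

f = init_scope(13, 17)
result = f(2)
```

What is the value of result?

Step 1: init_scope(13, 17) captures a = 13, b = 17.
Step 2: f(2) computes 13 * 2 + 17 = 43.
Step 3: result = 43

The answer is 43.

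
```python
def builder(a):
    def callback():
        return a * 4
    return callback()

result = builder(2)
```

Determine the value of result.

Step 1: builder(2) binds parameter a = 2.
Step 2: callback() accesses a = 2 from enclosing scope.
Step 3: result = 2 * 4 = 8

The answer is 8.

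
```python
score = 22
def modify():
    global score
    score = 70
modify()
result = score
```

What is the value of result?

Step 1: score = 22 globally.
Step 2: modify() declares global score and sets it to 70.
Step 3: After modify(), global score = 70. result = 70

The answer is 70.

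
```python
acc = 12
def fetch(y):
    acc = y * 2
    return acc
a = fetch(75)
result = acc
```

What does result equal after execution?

Step 1: Global acc = 12.
Step 2: fetch(75) creates local acc = 75 * 2 = 150.
Step 3: Global acc unchanged because no global keyword. result = 12

The answer is 12.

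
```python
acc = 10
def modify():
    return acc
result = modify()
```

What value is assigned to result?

Step 1: acc = 10 is defined in the global scope.
Step 2: modify() looks up acc. No local acc exists, so Python checks the global scope via LEGB rule and finds acc = 10.
Step 3: result = 10

The answer is 10.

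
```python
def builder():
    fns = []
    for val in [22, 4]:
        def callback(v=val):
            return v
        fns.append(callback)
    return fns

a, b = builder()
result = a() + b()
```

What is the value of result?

Step 1: Default argument v=val captures val at each iteration.
Step 2: a() returns 22 (captured at first iteration), b() returns 4 (captured at second).
Step 3: result = 22 + 4 = 26

The answer is 26.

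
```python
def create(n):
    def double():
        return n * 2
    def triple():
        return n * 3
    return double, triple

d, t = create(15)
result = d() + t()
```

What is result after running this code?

Step 1: Both closures capture the same n = 15.
Step 2: d() = 15 * 2 = 30, t() = 15 * 3 = 45.
Step 3: result = 30 + 45 = 75

The answer is 75.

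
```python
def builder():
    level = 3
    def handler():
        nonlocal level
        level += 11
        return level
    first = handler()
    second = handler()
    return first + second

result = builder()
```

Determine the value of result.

Step 1: level starts at 3.
Step 2: First call: level = 3 + 11 = 14, returns 14.
Step 3: Second call: level = 14 + 11 = 25, returns 25.
Step 4: result = 14 + 25 = 39

The answer is 39.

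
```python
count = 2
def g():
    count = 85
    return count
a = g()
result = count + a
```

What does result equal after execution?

Step 1: Global count = 2. g() returns local count = 85.
Step 2: a = 85. Global count still = 2.
Step 3: result = 2 + 85 = 87

The answer is 87.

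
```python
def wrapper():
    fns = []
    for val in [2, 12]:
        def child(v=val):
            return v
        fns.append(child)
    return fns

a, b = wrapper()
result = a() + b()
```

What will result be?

Step 1: Default argument v=val captures val at each iteration.
Step 2: a() returns 2 (captured at first iteration), b() returns 12 (captured at second).
Step 3: result = 2 + 12 = 14

The answer is 14.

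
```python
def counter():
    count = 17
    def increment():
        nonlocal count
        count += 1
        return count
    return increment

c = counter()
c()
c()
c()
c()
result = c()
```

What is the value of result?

Step 1: counter() creates closure with count = 17.
Step 2: Each c() call increments count via nonlocal. After 5 calls: 17 + 5 = 22.
Step 3: result = 22

The answer is 22.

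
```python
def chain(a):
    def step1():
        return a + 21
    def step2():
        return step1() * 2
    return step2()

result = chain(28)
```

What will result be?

Step 1: chain(28) captures a = 28.
Step 2: step2() calls step1() which returns 28 + 21 = 49.
Step 3: step2() returns 49 * 2 = 98

The answer is 98.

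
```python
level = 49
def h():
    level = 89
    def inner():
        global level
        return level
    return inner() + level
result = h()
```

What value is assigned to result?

Step 1: Global level = 49. h() shadows with local level = 89.
Step 2: inner() uses global keyword, so inner() returns global level = 49.
Step 3: h() returns 49 + 89 = 138

The answer is 138.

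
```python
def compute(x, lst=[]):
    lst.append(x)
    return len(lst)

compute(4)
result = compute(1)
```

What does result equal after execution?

Step 1: Mutable default list persists between calls.
Step 2: First call: lst = [4], len = 1. Second call: lst = [4, 1], len = 2.
Step 3: result = 2

The answer is 2.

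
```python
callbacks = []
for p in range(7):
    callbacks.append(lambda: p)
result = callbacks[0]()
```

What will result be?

Step 1: The loop creates 7 lambdas, all referencing the same variable p.
Step 2: After the loop, p = 6 (final value).
Step 3: callbacks[0]() looks up p at call time and finds 6. This is the late binding gotcha. result = 6

The answer is 6.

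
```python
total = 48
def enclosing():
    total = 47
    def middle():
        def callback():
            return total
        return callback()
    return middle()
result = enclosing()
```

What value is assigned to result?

Step 1: enclosing() defines total = 47. middle() and callback() have no local total.
Step 2: callback() checks local (none), enclosing middle() (none), enclosing enclosing() and finds total = 47.
Step 3: result = 47

The answer is 47.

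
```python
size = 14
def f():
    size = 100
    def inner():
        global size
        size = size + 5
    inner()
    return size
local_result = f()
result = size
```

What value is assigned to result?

Step 1: Global size = 14. f() creates local size = 100.
Step 2: inner() declares global size and adds 5: global size = 14 + 5 = 19.
Step 3: f() returns its local size = 100 (unaffected by inner).
Step 4: result = global size = 19

The answer is 19.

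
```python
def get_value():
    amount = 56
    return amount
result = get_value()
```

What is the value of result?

Step 1: get_value() defines amount = 56 in its local scope.
Step 2: return amount finds the local variable amount = 56.
Step 3: result = 56

The answer is 56.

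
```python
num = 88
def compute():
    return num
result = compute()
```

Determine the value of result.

Step 1: num = 88 is defined in the global scope.
Step 2: compute() looks up num. No local num exists, so Python checks the global scope via LEGB rule and finds num = 88.
Step 3: result = 88

The answer is 88.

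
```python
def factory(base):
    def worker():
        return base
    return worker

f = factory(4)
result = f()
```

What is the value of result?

Step 1: factory(4) creates closure capturing base = 4.
Step 2: f() returns the captured base = 4.
Step 3: result = 4

The answer is 4.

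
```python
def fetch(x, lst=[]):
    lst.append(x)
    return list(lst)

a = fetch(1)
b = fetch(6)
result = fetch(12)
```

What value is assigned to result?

Step 1: Default list is shared. list() creates copies for return values.
Step 2: Internal list grows: [1] -> [1, 6] -> [1, 6, 12].
Step 3: result = [1, 6, 12]

The answer is [1, 6, 12].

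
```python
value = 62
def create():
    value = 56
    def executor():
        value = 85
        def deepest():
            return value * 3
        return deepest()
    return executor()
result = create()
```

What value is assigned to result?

Step 1: deepest() looks up value through LEGB: not local, finds value = 85 in enclosing executor().
Step 2: Returns 85 * 3 = 255.
Step 3: result = 255

The answer is 255.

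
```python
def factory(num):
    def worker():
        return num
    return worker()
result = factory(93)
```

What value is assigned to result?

Step 1: factory(93) binds parameter num = 93.
Step 2: worker() looks up num in enclosing scope and finds the parameter num = 93.
Step 3: result = 93

The answer is 93.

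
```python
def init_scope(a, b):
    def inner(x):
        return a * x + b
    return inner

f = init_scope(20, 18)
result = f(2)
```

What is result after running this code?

Step 1: init_scope(20, 18) captures a = 20, b = 18.
Step 2: f(2) computes 20 * 2 + 18 = 58.
Step 3: result = 58

The answer is 58.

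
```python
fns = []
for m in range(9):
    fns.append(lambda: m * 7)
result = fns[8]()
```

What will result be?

Step 1: All lambdas reference the same variable m (late binding).
Step 2: After the loop, m = 8. Every lambda returns m * 7.
Step 3: fns[8]() = 8 * 7 = 56

The answer is 56.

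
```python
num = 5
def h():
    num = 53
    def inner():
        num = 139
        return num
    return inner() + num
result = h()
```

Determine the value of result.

Step 1: h() has local num = 53. inner() has local num = 139.
Step 2: inner() returns its local num = 139.
Step 3: h() returns 139 + its own num (53) = 192

The answer is 192.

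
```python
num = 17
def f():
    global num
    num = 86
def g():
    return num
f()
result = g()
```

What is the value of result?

Step 1: num = 17.
Step 2: f() sets global num = 86.
Step 3: g() reads global num = 86. result = 86

The answer is 86.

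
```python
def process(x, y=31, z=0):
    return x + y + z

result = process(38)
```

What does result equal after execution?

Step 1: process(38) uses defaults y = 31, z = 0.
Step 2: Returns 38 + 31 + 0 = 69.
Step 3: result = 69

The answer is 69.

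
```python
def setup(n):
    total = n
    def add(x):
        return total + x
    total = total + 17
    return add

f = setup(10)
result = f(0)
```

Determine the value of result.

Step 1: setup(10) sets total = 10, then total = 10 + 17 = 27.
Step 2: Closures capture by reference, so add sees total = 27.
Step 3: f(0) returns 27 + 0 = 27

The answer is 27.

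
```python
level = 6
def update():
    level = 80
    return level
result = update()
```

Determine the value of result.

Step 1: Global level = 6.
Step 2: update() creates local level = 80, shadowing the global.
Step 3: Returns local level = 80. result = 80

The answer is 80.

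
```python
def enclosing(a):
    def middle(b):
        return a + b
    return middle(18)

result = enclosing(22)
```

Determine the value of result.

Step 1: enclosing(22) passes a = 22.
Step 2: middle(18) has b = 18, reads a = 22 from enclosing.
Step 3: result = 22 + 18 = 40

The answer is 40.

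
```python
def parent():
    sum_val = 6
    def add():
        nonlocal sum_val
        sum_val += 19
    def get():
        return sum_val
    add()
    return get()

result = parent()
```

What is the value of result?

Step 1: sum_val = 6. add() modifies it via nonlocal, get() reads it.
Step 2: add() makes sum_val = 6 + 19 = 25.
Step 3: get() returns 25. result = 25

The answer is 25.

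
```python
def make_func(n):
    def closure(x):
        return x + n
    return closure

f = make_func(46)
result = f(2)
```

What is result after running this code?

Step 1: make_func(46) creates a closure that captures n = 46.
Step 2: f(2) calls the closure with x = 2, returning 2 + 46 = 48.
Step 3: result = 48

The answer is 48.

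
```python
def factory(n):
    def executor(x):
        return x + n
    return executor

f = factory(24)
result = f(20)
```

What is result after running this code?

Step 1: factory(24) creates a closure that captures n = 24.
Step 2: f(20) calls the closure with x = 20, returning 20 + 24 = 44.
Step 3: result = 44

The answer is 44.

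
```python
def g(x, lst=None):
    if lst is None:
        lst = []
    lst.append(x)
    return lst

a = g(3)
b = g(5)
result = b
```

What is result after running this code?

Step 1: None default with guard creates a NEW list each call.
Step 2: a = [3] (fresh list). b = [5] (another fresh list).
Step 3: result = [5] (this is the fix for mutable default)

The answer is [5].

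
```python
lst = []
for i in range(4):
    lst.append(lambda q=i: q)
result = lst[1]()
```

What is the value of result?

Step 1: Default argument q=i captures i's value at each iteration.
Step 2: lst[1] captured q = 1 when i was 1.
Step 3: result = 1

The answer is 1.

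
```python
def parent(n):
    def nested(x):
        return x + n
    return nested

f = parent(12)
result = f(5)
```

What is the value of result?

Step 1: parent(12) creates a closure that captures n = 12.
Step 2: f(5) calls the closure with x = 5, returning 5 + 12 = 17.
Step 3: result = 17

The answer is 17.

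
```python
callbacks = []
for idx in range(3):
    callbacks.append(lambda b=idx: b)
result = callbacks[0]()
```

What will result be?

Step 1: Default argument b=idx captures idx's value at each iteration.
Step 2: callbacks[0] captured b = 0 when idx was 0.
Step 3: result = 0

The answer is 0.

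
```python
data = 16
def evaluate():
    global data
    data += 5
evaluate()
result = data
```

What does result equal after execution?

Step 1: data = 16 globally.
Step 2: evaluate() modifies global data: data += 5 = 21.
Step 3: result = 21

The answer is 21.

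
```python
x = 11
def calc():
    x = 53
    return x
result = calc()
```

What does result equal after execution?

Step 1: Global x = 11.
Step 2: calc() creates local x = 53, shadowing the global.
Step 3: Returns local x = 53. result = 53

The answer is 53.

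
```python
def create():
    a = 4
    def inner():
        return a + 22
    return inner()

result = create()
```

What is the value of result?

Step 1: create() defines a = 4.
Step 2: inner() reads a = 4 from enclosing scope, returns 4 + 22 = 26.
Step 3: result = 26

The answer is 26.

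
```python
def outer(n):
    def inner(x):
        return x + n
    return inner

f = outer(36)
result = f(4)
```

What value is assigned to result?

Step 1: outer(36) creates a closure that captures n = 36.
Step 2: f(4) calls the closure with x = 4, returning 4 + 36 = 40.
Step 3: result = 40

The answer is 40.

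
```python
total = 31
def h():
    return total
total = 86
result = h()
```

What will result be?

Step 1: total is first set to 31, then reassigned to 86.
Step 2: h() is called after the reassignment, so it looks up the current global total = 86.
Step 3: result = 86

The answer is 86.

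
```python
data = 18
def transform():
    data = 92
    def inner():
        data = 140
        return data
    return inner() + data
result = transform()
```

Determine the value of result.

Step 1: transform() has local data = 92. inner() has local data = 140.
Step 2: inner() returns its local data = 140.
Step 3: transform() returns 140 + its own data (92) = 232

The answer is 232.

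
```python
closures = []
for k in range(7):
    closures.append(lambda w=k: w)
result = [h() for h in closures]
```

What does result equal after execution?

Step 1: Default arg w=k captures k at each iteration.
Step 2: Each lambda has its own default: 0, 1, ..., 6.
Step 3: result = [0, 1, 2, 3, 4, 5, 6]

The answer is [0, 1, 2, 3, 4, 5, 6].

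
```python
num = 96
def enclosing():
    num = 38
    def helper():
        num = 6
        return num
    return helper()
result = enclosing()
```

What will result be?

Step 1: Three scopes define num: global (96), enclosing (38), helper (6).
Step 2: helper() has its own local num = 6, which shadows both enclosing and global.
Step 3: result = 6 (local wins in LEGB)

The answer is 6.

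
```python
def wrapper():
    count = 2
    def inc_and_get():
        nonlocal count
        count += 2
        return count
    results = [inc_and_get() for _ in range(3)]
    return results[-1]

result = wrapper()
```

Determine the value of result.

Step 1: count = 2.
Step 2: Three calls to inc_and_get(), each adding 2.
Step 3: Last value = 2 + 2 * 3 = 8

The answer is 8.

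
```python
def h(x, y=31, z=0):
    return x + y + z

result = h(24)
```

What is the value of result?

Step 1: h(24) uses defaults y = 31, z = 0.
Step 2: Returns 24 + 31 + 0 = 55.
Step 3: result = 55

The answer is 55.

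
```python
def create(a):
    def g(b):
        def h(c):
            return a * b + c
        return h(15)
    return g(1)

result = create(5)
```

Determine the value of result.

Step 1: a = 5, b = 1, c = 15.
Step 2: h() computes a * b + c = 5 * 1 + 15 = 20.
Step 3: result = 20

The answer is 20.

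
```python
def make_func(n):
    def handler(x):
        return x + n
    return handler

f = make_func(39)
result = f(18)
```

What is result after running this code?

Step 1: make_func(39) creates a closure that captures n = 39.
Step 2: f(18) calls the closure with x = 18, returning 18 + 39 = 57.
Step 3: result = 57

The answer is 57.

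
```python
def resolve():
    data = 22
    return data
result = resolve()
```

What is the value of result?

Step 1: resolve() defines data = 22 in its local scope.
Step 2: return data finds the local variable data = 22.
Step 3: result = 22

The answer is 22.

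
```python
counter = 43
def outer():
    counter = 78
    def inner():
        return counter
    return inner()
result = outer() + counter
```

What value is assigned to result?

Step 1: Global counter = 43. outer() shadows with counter = 78.
Step 2: inner() returns enclosing counter = 78. outer() = 78.
Step 3: result = 78 + global counter (43) = 121

The answer is 121.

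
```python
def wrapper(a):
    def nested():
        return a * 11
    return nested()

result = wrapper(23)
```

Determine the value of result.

Step 1: wrapper(23) binds parameter a = 23.
Step 2: nested() accesses a = 23 from enclosing scope.
Step 3: result = 23 * 11 = 253

The answer is 253.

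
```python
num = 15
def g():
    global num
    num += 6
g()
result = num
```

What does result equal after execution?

Step 1: num = 15 globally.
Step 2: g() modifies global num: num += 6 = 21.
Step 3: result = 21

The answer is 21.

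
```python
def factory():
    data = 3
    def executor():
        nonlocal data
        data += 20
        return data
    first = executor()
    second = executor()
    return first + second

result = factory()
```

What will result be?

Step 1: data starts at 3.
Step 2: First call: data = 3 + 20 = 23, returns 23.
Step 3: Second call: data = 23 + 20 = 43, returns 43.
Step 4: result = 23 + 43 = 66

The answer is 66.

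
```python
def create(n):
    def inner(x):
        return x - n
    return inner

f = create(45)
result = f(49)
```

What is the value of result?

Step 1: create(45) creates a closure capturing n = 45.
Step 2: f(49) computes 49 - 45 = 4.
Step 3: result = 4

The answer is 4.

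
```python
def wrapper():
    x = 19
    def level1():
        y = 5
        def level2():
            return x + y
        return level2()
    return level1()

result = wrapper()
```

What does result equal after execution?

Step 1: x = 19 in wrapper. y = 5 in level1.
Step 2: level2() reads x = 19 and y = 5 from enclosing scopes.
Step 3: result = 19 + 5 = 24

The answer is 24.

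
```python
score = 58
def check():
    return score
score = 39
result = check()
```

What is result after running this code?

Step 1: score is first set to 58, then reassigned to 39.
Step 2: check() is called after the reassignment, so it looks up the current global score = 39.
Step 3: result = 39

The answer is 39.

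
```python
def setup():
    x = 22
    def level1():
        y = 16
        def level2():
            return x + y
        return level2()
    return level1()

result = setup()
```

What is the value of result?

Step 1: x = 22 in setup. y = 16 in level1.
Step 2: level2() reads x = 22 and y = 16 from enclosing scopes.
Step 3: result = 22 + 16 = 38

The answer is 38.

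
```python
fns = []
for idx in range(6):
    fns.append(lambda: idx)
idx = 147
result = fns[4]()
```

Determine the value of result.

Step 1: Lambdas capture the variable idx by reference, not by value.
Step 2: After the loop, idx is reassigned to 147.
Step 3: fns[4]() looks up the current idx = 147. result = 147

The answer is 147.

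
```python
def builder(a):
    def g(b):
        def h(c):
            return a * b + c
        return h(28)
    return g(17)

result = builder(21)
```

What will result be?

Step 1: a = 21, b = 17, c = 28.
Step 2: h() computes a * b + c = 21 * 17 + 28 = 385.
Step 3: result = 385

The answer is 385.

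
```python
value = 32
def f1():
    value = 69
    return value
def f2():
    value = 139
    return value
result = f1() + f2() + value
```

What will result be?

Step 1: Each function shadows global value with its own local.
Step 2: f1() returns 69, f2() returns 139.
Step 3: Global value = 32 is unchanged. result = 69 + 139 + 32 = 240

The answer is 240.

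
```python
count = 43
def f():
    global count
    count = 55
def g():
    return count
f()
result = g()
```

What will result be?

Step 1: count = 43.
Step 2: f() sets global count = 55.
Step 3: g() reads global count = 55. result = 55

The answer is 55.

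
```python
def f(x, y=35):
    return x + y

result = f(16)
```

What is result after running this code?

Step 1: f(16) uses default y = 35.
Step 2: Returns 16 + 35 = 51.
Step 3: result = 51

The answer is 51.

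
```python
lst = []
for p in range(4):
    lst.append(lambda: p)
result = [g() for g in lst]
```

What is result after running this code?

Step 1: All 4 lambdas share the same variable p.
Step 2: After the loop, p = 3.
Step 3: Each call returns 3. result = [3, 3, 3, 3]

The answer is [3, 3, 3, 3].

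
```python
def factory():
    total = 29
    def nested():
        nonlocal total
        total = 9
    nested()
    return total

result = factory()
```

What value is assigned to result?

Step 1: factory() sets total = 29.
Step 2: nested() uses nonlocal to reassign total = 9.
Step 3: result = 9

The answer is 9.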